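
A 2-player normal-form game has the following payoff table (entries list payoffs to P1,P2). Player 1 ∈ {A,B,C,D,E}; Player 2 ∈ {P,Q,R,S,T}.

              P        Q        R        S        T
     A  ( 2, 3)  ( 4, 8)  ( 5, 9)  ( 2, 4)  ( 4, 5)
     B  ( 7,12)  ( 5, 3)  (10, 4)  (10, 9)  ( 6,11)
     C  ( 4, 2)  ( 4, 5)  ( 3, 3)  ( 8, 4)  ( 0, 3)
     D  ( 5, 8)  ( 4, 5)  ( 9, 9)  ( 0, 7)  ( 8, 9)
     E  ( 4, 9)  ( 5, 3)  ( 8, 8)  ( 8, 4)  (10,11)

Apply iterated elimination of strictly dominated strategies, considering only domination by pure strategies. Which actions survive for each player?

Survivors P1:{B,D,E} P2:{P,R,T}

P1 drop A (B beats it: P:7>2 Q:5>4 R:10>5 S:10>2 T:6>4)
P1 drop C (B beats it: P:7>4 Q:5>4 R:10>3 S:10>8 T:6>0)
P2 drop Q (P beats it: B:12>3 D:8>5 E:9>3)
P2 drop S (P beats it: B:12>9 D:8>7 E:9>4)
P1→{B,D,E} P2→{P,R,T}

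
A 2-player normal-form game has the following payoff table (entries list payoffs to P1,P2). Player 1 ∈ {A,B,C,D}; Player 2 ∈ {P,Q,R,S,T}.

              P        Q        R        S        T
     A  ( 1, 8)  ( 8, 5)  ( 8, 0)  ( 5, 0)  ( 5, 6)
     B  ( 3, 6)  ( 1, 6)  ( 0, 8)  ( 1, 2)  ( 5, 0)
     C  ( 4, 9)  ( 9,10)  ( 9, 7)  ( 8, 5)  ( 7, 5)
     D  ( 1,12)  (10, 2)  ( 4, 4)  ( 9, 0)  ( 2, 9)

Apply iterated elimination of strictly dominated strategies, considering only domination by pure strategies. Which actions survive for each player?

IESDS → P1:{C,D} P2:{P,Q}

P1 drop A (C beats it: P:4>1 Q:9>8 R:9>8 S:8>5 T:7>5)
P1 drop B (C beats it: P:4>3 Q:9>1 R:9>0 S:8>1 T:7>5)
P2 drop R (P beats it: C:9>7 D:12>4)
P2 drop S (P beats it: C:9>5 D:12>0)
P2 drop T (P beats it: C:9>5 D:12>9)
P1→{C,D} P2→{P,Q}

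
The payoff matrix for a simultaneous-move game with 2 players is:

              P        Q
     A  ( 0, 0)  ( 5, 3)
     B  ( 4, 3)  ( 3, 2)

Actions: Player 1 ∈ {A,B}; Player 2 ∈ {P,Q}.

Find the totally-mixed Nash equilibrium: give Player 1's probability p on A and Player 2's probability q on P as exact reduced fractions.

P1 mixes 1/4 on A; P2 mixes 1/3 on P

P1 indiff ⇒ q·0+(1-q)·5 = q·4+(1-q)·3 ⇒ q(-4) = (1-q)(-2) ⇒ q = 1/3
P2 indiff ⇒ p·0+(1-p)·3 = p·3+(1-p)·2 ⇒ p(-3) = (1-p)(-1) ⇒ p = 1/4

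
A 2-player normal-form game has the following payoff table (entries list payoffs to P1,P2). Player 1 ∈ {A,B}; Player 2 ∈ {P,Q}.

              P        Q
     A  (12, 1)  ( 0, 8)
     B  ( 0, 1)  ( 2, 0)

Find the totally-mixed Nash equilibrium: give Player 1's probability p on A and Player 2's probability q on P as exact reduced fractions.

(p,q) = (1/8, 1/7)

P1 indiff ⇒ q·12+(1-q)·0 = q·0+(1-q)·2 ⇒ q(12) = (1-q)(2) ⇒ q = 1/7
P2 indiff ⇒ p·1+(1-p)·1 = p·8+(1-p)·0 ⇒ p(-7) = (1-p)(-1) ⇒ p = 1/8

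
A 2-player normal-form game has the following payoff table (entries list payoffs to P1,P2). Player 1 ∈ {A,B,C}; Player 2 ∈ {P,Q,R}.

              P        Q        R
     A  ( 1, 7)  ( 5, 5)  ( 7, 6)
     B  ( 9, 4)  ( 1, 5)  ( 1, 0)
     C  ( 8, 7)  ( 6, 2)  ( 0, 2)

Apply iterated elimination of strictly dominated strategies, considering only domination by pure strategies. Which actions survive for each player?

P2 drop R (P beats it: A:7>6 B:4>0 C:7>2)
P1 drop A (C beats it: P:8>1 Q:6>5)
P1→{B,C} P2→{P,Q}

IESDS → P1:{B,C} P2:{P,Q}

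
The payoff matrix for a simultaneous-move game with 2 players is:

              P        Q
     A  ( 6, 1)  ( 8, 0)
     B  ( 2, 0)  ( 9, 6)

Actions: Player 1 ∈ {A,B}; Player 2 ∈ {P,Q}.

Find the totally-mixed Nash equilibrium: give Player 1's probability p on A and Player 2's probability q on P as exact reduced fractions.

P1 mixes 6/7 on A; P2 mixes 1/5 on P

P1 indiff ⇒ q·6+(1-q)·8 = q·2+(1-q)·9 ⇒ q(4) = (1-q)(1) ⇒ q = 1/5
P2 indiff ⇒ p·1+(1-p)·0 = p·0+(1-p)·6 ⇒ p(1) = (1-p)(6) ⇒ p = 6/7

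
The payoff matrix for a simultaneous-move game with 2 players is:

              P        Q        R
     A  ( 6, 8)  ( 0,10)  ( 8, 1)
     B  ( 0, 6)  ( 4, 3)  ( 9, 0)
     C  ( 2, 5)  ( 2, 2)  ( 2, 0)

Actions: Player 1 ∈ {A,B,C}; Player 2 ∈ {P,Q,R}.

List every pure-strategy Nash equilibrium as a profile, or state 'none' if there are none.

(A,P): not NE [P2→Q gives 10>8]
(A,Q): not NE [P1→B gives 4>0]
(A,R): not NE [P1→B gives 9>8; P2→Q gives 10>1]
(B,P): not NE [P1→A gives 6>0]
(B,Q): not NE [P2→P gives 6>3]
(B,R): not NE [P2→P gives 6>0]
(C,P): not NE [P1→A gives 6>2]
(C,Q): not NE [P1→B gives 4>2; P2→P gives 5>2]
(C,R): not NE [P1→B gives 9>2; P2→P gives 5>0]

PSNE: ∅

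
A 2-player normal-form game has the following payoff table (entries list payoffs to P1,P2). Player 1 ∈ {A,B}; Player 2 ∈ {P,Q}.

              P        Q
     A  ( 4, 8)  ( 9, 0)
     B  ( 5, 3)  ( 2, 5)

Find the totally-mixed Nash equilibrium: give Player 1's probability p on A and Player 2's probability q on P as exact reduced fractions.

P1 indiff ⇒ q·4+(1-q)·9 = q·5+(1-q)·2 ⇒ q(-1) = (1-q)(-7) ⇒ q = 7/8
P2 indiff ⇒ p·8+(1-p)·3 = p·0+(1-p)·5 ⇒ p(8) = (1-p)(2) ⇒ p = 1/5

(p,q) = (1/5, 7/8)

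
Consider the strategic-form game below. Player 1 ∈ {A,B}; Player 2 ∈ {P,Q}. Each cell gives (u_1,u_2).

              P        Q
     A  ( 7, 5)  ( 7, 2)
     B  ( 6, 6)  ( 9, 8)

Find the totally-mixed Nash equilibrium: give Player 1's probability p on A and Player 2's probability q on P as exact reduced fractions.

P1 indiff ⇒ q·7+(1-q)·7 = q·6+(1-q)·9 ⇒ q(1) = (1-q)(2) ⇒ q = 2/3
P2 indiff ⇒ p·5+(1-p)·6 = p·2+(1-p)·8 ⇒ p(3) = (1-p)(2) ⇒ p = 2/5

P1 mixes 2/5 on A; P2 mixes 2/3 on P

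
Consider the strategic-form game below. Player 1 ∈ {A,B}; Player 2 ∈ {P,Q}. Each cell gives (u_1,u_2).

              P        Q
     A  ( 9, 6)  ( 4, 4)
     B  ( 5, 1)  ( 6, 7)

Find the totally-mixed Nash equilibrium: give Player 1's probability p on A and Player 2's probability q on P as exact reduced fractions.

P1 indiff ⇒ q·9+(1-q)·4 = q·5+(1-q)·6 ⇒ q(4) = (1-q)(2) ⇒ q = 1/3
P2 indiff ⇒ p·6+(1-p)·1 = p·4+(1-p)·7 ⇒ p(2) = (1-p)(6) ⇒ p = 3/4

(p,q) = (3/4, 1/3)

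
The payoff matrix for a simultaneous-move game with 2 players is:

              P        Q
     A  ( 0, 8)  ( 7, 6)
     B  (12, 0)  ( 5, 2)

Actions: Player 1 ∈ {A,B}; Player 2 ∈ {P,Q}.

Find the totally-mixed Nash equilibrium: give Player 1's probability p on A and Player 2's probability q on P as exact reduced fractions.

P1 indiff ⇒ q·0+(1-q)·7 = q·12+(1-q)·5 ⇒ q(-12) = (1-q)(-2) ⇒ q = 1/7
P2 indiff ⇒ p·8+(1-p)·0 = p·6+(1-p)·2 ⇒ p(2) = (1-p)(2) ⇒ p = 1/2

(p,q) = (1/2, 1/7)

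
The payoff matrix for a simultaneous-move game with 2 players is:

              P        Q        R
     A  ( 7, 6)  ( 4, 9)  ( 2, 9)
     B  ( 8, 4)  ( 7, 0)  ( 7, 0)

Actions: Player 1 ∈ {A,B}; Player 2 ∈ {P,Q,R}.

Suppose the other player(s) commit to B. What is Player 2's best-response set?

u_2(P vs B) = 4
u_2(Q vs B) = 0
u_2(R vs B) = 0
max payoff 4 at {P}

argmax u_2 = {P}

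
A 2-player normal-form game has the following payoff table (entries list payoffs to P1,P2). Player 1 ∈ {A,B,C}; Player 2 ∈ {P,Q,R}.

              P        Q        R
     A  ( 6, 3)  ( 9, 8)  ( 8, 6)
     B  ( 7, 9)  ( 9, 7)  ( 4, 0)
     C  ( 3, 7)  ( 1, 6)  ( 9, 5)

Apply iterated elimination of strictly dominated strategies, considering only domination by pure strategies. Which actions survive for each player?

Remaining: P1:{A,B} P2:{P,Q}

P2 drop R (Q beats it: A:8>6 B:7>0 C:6>5)
P1 drop C (A beats it: P:6>3 Q:9>1)
P1→{A,B} P2→{P,Q}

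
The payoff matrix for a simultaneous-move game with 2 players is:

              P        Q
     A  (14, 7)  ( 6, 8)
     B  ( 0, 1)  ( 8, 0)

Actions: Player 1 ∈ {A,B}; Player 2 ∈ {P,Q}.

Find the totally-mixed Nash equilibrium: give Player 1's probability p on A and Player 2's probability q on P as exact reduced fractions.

P1 mixes 1/2 on A; P2 mixes 1/8 on P

P1 indiff ⇒ q·14+(1-q)·6 = q·0+(1-q)·8 ⇒ q(14) = (1-q)(2) ⇒ q = 1/8
P2 indiff ⇒ p·7+(1-p)·1 = p·8+(1-p)·0 ⇒ p(-1) = (1-p)(-1) ⇒ p = 1/2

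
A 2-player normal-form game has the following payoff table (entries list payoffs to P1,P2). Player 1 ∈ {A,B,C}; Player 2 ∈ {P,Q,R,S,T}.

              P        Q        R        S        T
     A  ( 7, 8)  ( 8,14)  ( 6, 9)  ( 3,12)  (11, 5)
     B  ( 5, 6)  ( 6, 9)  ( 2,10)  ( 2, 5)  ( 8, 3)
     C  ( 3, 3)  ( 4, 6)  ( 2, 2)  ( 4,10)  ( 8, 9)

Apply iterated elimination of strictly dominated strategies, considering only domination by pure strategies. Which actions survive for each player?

Remaining: P1:{A,C} P2:{Q,S}

P1 drop B (A beats it: P:7>5 Q:8>6 R:6>2 S:3>2 T:11>8)
P2 drop P (Q beats it: A:14>8 C:6>3)
P2 drop R (Q beats it: A:14>9 C:6>2)
P2 drop T (S beats it: A:12>5 C:10>9)
P1→{A,C} P2→{Q,S}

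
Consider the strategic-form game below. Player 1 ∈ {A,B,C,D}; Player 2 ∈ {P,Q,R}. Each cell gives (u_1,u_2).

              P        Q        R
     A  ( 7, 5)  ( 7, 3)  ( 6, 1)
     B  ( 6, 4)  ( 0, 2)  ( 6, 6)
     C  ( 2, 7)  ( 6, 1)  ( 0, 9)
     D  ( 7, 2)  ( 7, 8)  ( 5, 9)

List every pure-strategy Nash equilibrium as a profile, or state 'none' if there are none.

NE set: (A,P), (B,R)

(A,P): NE
(A,Q): not NE [P2→P gives 5>3]
(A,R): not NE [P2→P gives 5>1]
(B,P): not NE [P1→D gives 7>6; P2→R gives 6>4]
(B,Q): not NE [P1→D gives 7>0; P2→R gives 6>2]
(B,R): NE
(C,P): not NE [P1→D gives 7>2; P2→R gives 9>7]
(C,Q): not NE [P1→D gives 7>6; P2→R gives 9>1]
(C,R): not NE [P1→B gives 6>0]
(D,P): not NE [P2→R gives 9>2]
(D,Q): not NE [P2→R gives 9>8]
(D,R): not NE [P1→B gives 6>5]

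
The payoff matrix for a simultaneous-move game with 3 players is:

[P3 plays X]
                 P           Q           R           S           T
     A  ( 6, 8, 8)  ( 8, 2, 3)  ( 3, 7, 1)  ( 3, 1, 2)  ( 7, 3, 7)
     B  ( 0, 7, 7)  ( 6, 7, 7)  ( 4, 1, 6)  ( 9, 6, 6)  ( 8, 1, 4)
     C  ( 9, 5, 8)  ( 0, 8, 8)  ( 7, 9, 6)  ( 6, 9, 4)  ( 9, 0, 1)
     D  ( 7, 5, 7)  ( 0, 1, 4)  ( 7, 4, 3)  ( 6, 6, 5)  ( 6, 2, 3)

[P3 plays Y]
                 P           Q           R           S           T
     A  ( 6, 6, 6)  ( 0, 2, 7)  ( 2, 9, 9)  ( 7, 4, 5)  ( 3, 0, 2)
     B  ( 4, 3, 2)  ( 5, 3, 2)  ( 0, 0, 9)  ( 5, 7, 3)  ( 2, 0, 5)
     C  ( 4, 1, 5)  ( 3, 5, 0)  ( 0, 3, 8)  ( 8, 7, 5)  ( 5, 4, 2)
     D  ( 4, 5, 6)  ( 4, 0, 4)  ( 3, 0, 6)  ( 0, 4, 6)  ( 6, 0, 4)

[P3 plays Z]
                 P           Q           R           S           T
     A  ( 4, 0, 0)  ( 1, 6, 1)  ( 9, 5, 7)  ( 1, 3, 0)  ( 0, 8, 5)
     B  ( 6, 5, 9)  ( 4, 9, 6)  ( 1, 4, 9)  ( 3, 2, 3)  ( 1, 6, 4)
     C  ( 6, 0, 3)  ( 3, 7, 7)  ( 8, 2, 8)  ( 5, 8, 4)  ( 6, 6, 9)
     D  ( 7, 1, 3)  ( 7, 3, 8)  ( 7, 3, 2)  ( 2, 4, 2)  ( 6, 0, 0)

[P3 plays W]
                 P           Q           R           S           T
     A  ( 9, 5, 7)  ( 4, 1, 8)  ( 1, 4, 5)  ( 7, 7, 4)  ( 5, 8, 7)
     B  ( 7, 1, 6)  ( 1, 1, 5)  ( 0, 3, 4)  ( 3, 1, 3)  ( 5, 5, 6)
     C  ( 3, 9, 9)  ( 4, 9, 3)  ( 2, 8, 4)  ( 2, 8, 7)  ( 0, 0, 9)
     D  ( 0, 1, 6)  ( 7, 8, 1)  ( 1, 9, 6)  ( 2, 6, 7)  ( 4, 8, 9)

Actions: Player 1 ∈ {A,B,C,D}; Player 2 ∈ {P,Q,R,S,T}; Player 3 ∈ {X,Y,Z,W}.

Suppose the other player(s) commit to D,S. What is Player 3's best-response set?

argmax u_3 = {W}

u_3(X vs D,S) = 5
u_3(Y vs D,S) = 6
u_3(Z vs D,S) = 2
u_3(W vs D,S) = 7
max payoff 7 at {W}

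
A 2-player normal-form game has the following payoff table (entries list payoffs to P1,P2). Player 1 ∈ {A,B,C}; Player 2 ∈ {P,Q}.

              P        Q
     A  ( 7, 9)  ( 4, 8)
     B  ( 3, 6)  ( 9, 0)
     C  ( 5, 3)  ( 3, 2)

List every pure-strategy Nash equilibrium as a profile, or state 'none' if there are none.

NE set: (A,P)

(A,P): NE
(A,Q): not NE [P1→B gives 9>4; P2→P gives 9>8]
(B,P): not NE [P1→A gives 7>3]
(B,Q): not NE [P2→P gives 6>0]
(C,P): not NE [P1→A gives 7>5]
(C,Q): not NE [P1→B gives 9>3; P2→P gives 3>2]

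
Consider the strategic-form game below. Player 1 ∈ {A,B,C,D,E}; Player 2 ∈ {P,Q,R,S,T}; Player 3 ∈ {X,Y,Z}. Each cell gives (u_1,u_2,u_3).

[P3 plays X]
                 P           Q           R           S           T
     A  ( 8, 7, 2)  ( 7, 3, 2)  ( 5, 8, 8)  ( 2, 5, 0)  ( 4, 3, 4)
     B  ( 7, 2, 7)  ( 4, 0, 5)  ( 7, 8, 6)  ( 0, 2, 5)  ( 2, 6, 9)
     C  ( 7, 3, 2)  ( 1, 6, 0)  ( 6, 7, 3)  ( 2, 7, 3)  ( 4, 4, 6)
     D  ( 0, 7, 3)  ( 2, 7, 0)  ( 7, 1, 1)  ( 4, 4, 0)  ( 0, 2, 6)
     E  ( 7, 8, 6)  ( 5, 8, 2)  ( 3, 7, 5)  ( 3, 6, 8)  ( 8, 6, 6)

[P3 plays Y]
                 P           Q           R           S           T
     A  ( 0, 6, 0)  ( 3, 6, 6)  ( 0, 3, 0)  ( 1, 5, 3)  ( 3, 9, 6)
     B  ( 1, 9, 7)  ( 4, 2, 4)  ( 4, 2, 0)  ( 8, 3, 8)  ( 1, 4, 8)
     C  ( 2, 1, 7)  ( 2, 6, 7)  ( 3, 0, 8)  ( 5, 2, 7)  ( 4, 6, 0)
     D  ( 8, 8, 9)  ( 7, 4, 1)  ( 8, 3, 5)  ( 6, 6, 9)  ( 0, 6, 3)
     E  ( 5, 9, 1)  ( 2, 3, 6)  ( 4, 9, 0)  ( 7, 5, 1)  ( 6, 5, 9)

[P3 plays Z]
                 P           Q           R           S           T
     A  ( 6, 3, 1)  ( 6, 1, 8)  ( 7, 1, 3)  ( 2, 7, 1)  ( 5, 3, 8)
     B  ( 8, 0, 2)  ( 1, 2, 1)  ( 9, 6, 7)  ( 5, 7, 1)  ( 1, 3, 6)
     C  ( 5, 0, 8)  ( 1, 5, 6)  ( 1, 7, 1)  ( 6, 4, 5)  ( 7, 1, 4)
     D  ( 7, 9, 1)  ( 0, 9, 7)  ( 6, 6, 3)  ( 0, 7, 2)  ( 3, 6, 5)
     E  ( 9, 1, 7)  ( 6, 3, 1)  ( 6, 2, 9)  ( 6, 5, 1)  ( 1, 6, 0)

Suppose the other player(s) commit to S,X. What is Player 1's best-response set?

BR_1 = {D}

u_1(A vs S,X) = 2
u_1(B vs S,X) = 0
u_1(C vs S,X) = 2
u_1(D vs S,X) = 4
u_1(E vs S,X) = 3
max payoff 4 at {D}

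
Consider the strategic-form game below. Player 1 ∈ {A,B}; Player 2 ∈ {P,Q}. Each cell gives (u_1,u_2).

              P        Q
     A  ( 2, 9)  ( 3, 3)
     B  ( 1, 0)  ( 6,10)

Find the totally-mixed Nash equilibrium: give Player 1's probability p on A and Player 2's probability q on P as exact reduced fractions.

p=5/8, q=3/4

P1 indiff ⇒ q·2+(1-q)·3 = q·1+(1-q)·6 ⇒ q(1) = (1-q)(3) ⇒ q = 3/4
P2 indiff ⇒ p·9+(1-p)·0 = p·3+(1-p)·10 ⇒ p(6) = (1-p)(10) ⇒ p = 5/8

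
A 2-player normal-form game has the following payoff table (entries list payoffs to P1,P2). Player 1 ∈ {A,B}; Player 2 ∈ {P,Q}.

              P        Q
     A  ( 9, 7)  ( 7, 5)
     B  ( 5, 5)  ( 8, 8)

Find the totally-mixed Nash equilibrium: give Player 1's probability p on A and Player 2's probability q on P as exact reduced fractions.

(p,q) = (3/5, 1/5)

P1 indiff ⇒ q·9+(1-q)·7 = q·5+(1-q)·8 ⇒ q(4) = (1-q)(1) ⇒ q = 1/5
P2 indiff ⇒ p·7+(1-p)·5 = p·5+(1-p)·8 ⇒ p(2) = (1-p)(3) ⇒ p = 3/5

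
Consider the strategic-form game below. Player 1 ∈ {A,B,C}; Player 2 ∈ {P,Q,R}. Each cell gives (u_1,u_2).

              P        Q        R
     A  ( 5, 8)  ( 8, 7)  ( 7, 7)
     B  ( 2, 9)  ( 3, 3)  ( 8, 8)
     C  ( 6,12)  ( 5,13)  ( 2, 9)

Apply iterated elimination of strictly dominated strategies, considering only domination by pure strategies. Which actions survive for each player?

P2 drop R (P beats it: A:8>7 B:9>8 C:12>9)
P1 drop B (A beats it: P:5>2 Q:8>3)
P1→{A,C} P2→{P,Q}

Survivors P1:{A,C} P2:{P,Q}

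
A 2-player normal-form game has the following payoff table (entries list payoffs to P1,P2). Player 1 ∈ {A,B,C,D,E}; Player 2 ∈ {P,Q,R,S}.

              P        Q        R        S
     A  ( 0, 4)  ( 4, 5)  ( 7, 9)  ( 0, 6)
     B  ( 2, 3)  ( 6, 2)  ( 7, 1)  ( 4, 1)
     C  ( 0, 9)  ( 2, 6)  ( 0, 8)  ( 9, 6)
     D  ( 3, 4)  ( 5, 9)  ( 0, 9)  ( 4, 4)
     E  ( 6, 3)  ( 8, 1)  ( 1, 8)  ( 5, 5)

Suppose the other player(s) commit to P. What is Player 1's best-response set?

BR_1 = {E}

u_1(A vs P) = 0
u_1(B vs P) = 2
u_1(C vs P) = 0
u_1(D vs P) = 3
u_1(E vs P) = 6
max payoff 6 at {E}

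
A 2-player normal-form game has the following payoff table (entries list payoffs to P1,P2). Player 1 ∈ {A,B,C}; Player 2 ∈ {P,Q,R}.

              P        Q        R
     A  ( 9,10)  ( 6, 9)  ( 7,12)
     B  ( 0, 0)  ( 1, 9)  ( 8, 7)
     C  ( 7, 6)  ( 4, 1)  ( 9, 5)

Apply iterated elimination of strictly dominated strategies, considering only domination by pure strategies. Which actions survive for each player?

Remaining: P1:{A,C} P2:{P,R}

P1 drop B (C beats it: P:7>0 Q:4>1 R:9>8)
P2 drop Q (P beats it: A:10>9 C:6>1)
P1→{A,C} P2→{P,R}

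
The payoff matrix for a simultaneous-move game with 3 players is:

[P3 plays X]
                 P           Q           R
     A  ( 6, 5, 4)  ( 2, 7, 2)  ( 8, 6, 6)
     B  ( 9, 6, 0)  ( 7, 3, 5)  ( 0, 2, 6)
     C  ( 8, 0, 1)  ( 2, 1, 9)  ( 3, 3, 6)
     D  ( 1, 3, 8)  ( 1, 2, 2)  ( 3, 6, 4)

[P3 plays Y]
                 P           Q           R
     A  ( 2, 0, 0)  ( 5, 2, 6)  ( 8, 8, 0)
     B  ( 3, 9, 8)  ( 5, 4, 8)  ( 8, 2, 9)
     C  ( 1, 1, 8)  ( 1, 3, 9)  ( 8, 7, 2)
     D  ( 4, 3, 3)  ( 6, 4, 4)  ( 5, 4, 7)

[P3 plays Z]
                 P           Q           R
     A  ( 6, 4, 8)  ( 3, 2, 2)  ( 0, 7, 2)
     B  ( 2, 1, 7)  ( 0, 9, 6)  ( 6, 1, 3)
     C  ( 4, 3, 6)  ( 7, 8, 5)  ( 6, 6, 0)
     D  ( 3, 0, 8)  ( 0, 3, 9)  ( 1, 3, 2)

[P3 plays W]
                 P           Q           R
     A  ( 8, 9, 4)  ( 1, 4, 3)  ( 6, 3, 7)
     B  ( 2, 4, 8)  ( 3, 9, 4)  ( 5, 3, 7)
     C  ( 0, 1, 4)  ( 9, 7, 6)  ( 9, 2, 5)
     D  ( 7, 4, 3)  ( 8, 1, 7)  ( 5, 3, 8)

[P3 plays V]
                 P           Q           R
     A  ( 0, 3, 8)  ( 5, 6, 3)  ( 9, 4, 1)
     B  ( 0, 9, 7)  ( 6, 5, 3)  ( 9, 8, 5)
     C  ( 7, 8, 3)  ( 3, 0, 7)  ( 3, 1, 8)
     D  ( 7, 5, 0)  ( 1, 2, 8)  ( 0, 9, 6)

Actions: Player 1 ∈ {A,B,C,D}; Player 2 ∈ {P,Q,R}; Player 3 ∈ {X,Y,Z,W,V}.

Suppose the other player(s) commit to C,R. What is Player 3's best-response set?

u_3(X vs C,R) = 6
u_3(Y vs C,R) = 2
u_3(Z vs C,R) = 0
u_3(W vs C,R) = 5
u_3(V vs C,R) = 8
max payoff 8 at {V}

argmax u_3 = {V}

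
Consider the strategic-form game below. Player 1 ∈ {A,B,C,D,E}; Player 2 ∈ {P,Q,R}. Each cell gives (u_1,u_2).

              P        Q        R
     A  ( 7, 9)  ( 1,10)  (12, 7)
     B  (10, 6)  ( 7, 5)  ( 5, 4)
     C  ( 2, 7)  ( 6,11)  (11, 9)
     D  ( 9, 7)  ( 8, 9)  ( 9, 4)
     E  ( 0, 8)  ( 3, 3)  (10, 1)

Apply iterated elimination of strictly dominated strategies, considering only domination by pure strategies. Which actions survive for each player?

Survivors P1:{B,D} P2:{P,Q}

P1 drop E (C beats it: P:2>0 Q:6>3 R:11>10)
P2 drop R (Q beats it: A:10>7 B:5>4 C:11>9 D:9>4)
P1 drop A (B beats it: P:10>7 Q:7>1)
P1 drop C (B beats it: P:10>2 Q:7>6)
P1→{B,D} P2→{P,Q}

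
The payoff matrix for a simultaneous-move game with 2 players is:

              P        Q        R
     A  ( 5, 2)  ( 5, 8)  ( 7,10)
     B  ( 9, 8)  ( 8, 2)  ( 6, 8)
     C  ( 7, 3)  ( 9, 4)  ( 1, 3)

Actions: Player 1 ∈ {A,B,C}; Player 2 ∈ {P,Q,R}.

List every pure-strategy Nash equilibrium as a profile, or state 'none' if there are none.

NE set: (A,R), (B,P), (C,Q)

(A,P): not NE [P1→B gives 9>5; P2→R gives 10>2]
(A,Q): not NE [P1→C gives 9>5; P2→R gives 10>8]
(A,R): NE
(B,P): NE
(B,Q): not NE [P1→C gives 9>8; P2→R gives 8>2]
(B,R): not NE [P1→A gives 7>6]
(C,P): not NE [P1→B gives 9>7; P2→Q gives 4>3]
(C,Q): NE
(C,R): not NE [P1→A gives 7>1; P2→Q gives 4>3]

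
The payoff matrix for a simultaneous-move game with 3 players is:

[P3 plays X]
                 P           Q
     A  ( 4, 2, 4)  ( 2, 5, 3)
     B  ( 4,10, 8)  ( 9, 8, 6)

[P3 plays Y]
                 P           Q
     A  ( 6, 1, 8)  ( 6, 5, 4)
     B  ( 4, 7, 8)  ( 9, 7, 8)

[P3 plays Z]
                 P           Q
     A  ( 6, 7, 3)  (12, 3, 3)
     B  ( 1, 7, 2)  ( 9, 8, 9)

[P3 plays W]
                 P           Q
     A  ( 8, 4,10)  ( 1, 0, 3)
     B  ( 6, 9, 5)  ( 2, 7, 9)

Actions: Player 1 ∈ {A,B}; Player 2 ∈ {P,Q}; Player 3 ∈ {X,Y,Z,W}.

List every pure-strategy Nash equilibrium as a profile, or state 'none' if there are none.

(A,P,X): not NE [P2→Q gives 5>2; P3→W gives 10>4]
(A,P,Y): not NE [P2→Q gives 5>1; P3→W gives 10>8]
(A,P,Z): not NE [P3→W gives 10>3]
(A,P,W): NE
(A,Q,X): not NE [P1→B gives 9>2; P3→Y gives 4>3]
(A,Q,Y): not NE [P1→B gives 9>6]
(A,Q,Z): not NE [P2→P gives 7>3; P3→Y gives 4>3]
(A,Q,W): not NE [P1→B gives 2>1; P2→P gives 4>0; P3→Y gives 4>3]
(B,P,X): NE
(B,P,Y): not NE [P1→A gives 6>4]
(B,P,Z): not NE [P1→A gives 6>1; P2→Q gives 8>7; P3→Y gives 8>2]
(B,P,W): not NE [P1→A gives 8>6; P3→Y gives 8>5]
(B,Q,X): not NE [P2→P gives 10>8; P3→W gives 9>6]
(B,Q,Y): not NE [P3→W gives 9>8]
(B,Q,Z): not NE [P1→A gives 12>9]
(B,Q,W): not NE [P2→P gives 9>7]

PSNE = {(A,P,W), (B,P,X)}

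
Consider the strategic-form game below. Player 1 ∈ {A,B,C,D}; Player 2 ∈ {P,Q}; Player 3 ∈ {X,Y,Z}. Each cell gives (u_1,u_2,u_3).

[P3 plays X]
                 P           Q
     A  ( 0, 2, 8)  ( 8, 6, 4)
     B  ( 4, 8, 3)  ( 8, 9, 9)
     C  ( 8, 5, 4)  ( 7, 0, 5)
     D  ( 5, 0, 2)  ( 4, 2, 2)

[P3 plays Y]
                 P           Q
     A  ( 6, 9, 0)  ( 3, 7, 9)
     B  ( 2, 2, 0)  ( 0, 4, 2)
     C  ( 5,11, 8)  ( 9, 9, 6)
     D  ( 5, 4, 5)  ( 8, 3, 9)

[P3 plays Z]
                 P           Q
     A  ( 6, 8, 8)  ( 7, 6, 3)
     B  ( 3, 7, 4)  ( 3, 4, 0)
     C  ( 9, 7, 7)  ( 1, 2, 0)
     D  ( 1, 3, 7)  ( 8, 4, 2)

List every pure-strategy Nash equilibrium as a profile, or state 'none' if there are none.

(A,P,X): not NE [P1→C gives 8>0; P2→Q gives 6>2]
(A,P,Y): not NE [P3→Z gives 8>0]
(A,P,Z): not NE [P1→C gives 9>6]
(A,Q,X): not NE [P3→Y gives 9>4]
(A,Q,Y): not NE [P1→C gives 9>3; P2→P gives 9>7]
(A,Q,Z): not NE [P1→D gives 8>7; P2→P gives 8>6; P3→Y gives 9>3]
(B,P,X): not NE [P1→C gives 8>4; P2→Q gives 9>8; P3→Z gives 4>3]
(B,P,Y): not NE [P1→A gives 6>2; P2→Q gives 4>2; P3→Z gives 4>0]
(B,P,Z): not NE [P1→C gives 9>3]
(B,Q,X): NE
(B,Q,Y): not NE [P1→C gives 9>0; P3→X gives 9>2]
(B,Q,Z): not NE [P1→D gives 8>3; P2→P gives 7>4; P3→X gives 9>0]
(C,P,X): not NE [P3→Y gives 8>4]
(C,P,Y): not NE [P1→A gives 6>5]
(C,P,Z): not NE [P3→Y gives 8>7]
(C,Q,X): not NE [P1→B gives 8>7; P2→P gives 5>0; P3→Y gives 6>5]
(C,Q,Y): not NE [P2→P gives 11>9]
(C,Q,Z): not NE [P1→D gives 8>1; P2→P gives 7>2; P3→Y gives 6>0]
(D,P,X): not NE [P1→C gives 8>5; P2→Q gives 2>0; P3→Z gives 7>2]
(D,P,Y): not NE [P1→A gives 6>5; P3→Z gives 7>5]
(D,P,Z): not NE [P1→C gives 9>1; P2→Q gives 4>3]
(D,Q,X): not NE [P1→B gives 8>4; P3→Y gives 9>2]
(D,Q,Y): not NE [P1→C gives 9>8; P2→P gives 4>3]
(D,Q,Z): not NE [P3→Y gives 9>2]

PSNE = {(B,Q,X)}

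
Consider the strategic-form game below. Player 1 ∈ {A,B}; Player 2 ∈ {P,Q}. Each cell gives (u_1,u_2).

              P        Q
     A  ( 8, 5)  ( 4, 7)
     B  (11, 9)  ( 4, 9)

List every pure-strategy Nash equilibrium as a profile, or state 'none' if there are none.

(A,P): not NE [P1→B gives 11>8; P2→Q gives 7>5]
(A,Q): NE
(B,P): NE
(B,Q): NE

NE set: (A,Q), (B,P), (B,Q)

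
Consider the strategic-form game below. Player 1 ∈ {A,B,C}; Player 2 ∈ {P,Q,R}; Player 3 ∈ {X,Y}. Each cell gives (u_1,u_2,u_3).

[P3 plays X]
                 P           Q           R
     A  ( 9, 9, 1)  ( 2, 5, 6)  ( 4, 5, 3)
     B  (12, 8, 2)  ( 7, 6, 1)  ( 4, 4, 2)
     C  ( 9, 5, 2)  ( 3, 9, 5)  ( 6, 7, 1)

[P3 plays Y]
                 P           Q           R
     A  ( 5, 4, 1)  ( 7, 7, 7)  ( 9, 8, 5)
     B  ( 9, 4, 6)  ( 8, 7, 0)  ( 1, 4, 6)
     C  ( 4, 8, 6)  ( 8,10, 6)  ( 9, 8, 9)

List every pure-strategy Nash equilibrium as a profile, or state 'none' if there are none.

(A,P,X): not NE [P1→B gives 12>9]
(A,P,Y): not NE [P1→B gives 9>5; P2→R gives 8>4]
(A,Q,X): not NE [P1→B gives 7>2; P2→P gives 9>5; P3→Y gives 7>6]
(A,Q,Y): not NE [P1→C gives 8>7; P2→R gives 8>7]
(A,R,X): not NE [P1→C gives 6>4; P2→P gives 9>5; P3→Y gives 5>3]
(A,R,Y): NE
(B,P,X): not NE [P3→Y gives 6>2]
(B,P,Y): not NE [P2→Q gives 7>4]
(B,Q,X): not NE [P2→P gives 8>6]
(B,Q,Y): not NE [P3→X gives 1>0]
(B,R,X): not NE [P1→C gives 6>4; P2→P gives 8>4; P3→Y gives 6>2]
(B,R,Y): not NE [P1→C gives 9>1; P2→Q gives 7>4]
(C,P,X): not NE [P1→B gives 12>9; P2→Q gives 9>5; P3→Y gives 6>2]
(C,P,Y): not NE [P1→B gives 9>4; P2→Q gives 10>8]
(C,Q,X): not NE [P1→B gives 7>3; P3→Y gives 6>5]
(C,Q,Y): NE
(C,R,X): not NE [P2→Q gives 9>7; P3→Y gives 9>1]
(C,R,Y): not NE [P2→Q gives 10>8]

Nash profiles: (A,R,Y), (C,Q,Y)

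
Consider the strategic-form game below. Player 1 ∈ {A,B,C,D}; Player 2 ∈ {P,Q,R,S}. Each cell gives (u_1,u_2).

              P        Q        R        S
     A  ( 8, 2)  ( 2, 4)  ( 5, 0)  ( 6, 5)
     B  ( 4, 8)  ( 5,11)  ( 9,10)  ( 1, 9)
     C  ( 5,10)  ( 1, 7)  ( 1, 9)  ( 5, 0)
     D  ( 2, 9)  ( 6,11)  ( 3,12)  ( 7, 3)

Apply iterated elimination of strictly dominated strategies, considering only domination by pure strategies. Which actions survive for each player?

P1 drop C (A beats it: P:8>5 Q:2>1 R:5>1 S:6>5)
P2 drop P (Q beats it: A:4>2 B:11>8 D:11>9)
P1→{A,B,D} P2→{Q,R,S}

IESDS → P1:{A,B,D} P2:{Q,R,S}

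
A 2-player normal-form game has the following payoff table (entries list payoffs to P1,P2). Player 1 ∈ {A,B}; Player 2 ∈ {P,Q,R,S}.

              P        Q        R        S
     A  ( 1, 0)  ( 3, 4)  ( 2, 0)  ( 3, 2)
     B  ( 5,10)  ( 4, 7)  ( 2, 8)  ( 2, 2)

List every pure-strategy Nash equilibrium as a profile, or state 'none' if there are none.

Nash profiles: (B,P)

(A,P): not NE [P1→B gives 5>1; P2→Q gives 4>0]
(A,Q): not NE [P1→B gives 4>3]
(A,R): not NE [P2→Q gives 4>0]
(A,S): not NE [P2→Q gives 4>2]
(B,P): NE
(B,Q): not NE [P2→P gives 10>7]
(B,R): not NE [P2→P gives 10>8]
(B,S): not NE [P1→A gives 3>2; P2→P gives 10>2]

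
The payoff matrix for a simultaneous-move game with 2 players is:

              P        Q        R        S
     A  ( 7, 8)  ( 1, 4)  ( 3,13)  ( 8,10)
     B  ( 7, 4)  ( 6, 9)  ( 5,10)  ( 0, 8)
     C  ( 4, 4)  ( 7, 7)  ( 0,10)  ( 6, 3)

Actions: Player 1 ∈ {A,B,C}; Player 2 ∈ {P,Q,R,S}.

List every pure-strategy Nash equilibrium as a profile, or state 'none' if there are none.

Nash profiles: (B,R)

(A,P): not NE [P2→R gives 13>8]
(A,Q): not NE [P1→C gives 7>1; P2→R gives 13>4]
(A,R): not NE [P1→B gives 5>3]
(A,S): not NE [P2→R gives 13>10]
(B,P): not NE [P2→R gives 10>4]
(B,Q): not NE [P1→C gives 7>6; P2→R gives 10>9]
(B,R): NE
(B,S): not NE [P1→A gives 8>0; P2→R gives 10>8]
(C,P): not NE [P1→B gives 7>4; P2→R gives 10>4]
(C,Q): not NE [P2→R gives 10>7]
(C,R): not NE [P1→B gives 5>0]
(C,S): not NE [P1→A gives 8>6; P2→R gives 10>3]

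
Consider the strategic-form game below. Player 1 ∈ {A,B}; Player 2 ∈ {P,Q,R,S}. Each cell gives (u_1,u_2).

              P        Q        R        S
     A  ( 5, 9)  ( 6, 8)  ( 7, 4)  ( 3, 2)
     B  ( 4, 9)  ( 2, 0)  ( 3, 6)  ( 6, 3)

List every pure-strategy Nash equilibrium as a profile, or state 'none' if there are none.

(A,P): NE
(A,Q): not NE [P2→P gives 9>8]
(A,R): not NE [P2→P gives 9>4]
(A,S): not NE [P1→B gives 6>3; P2→P gives 9>2]
(B,P): not NE [P1→A gives 5>4]
(B,Q): not NE [P1→A gives 6>2; P2→P gives 9>0]
(B,R): not NE [P1→A gives 7>3; P2→P gives 9>6]
(B,S): not NE [P2→P gives 9>3]

Nash profiles: (A,P)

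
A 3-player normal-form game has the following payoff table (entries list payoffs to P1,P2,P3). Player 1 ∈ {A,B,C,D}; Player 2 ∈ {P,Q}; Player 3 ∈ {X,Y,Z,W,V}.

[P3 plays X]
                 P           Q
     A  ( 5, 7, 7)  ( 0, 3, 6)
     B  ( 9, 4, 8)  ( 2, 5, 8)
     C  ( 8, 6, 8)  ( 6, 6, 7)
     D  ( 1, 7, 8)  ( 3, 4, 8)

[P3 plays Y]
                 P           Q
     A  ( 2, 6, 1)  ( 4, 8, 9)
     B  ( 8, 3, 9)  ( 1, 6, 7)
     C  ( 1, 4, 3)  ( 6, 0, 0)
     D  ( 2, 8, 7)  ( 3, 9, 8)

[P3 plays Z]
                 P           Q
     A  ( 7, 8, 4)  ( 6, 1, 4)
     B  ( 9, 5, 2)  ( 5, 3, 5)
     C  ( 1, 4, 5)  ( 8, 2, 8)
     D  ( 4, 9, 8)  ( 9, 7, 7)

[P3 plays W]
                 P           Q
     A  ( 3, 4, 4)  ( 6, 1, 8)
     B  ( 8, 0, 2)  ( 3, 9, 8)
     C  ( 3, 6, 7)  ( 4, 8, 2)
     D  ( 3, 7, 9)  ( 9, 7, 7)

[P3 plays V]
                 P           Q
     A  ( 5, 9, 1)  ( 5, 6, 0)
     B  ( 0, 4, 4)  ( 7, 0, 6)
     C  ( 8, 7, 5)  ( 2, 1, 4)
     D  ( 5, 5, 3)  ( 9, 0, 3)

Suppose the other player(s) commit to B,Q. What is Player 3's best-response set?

argmax u_3 = {X,W}

u_3(X vs B,Q) = 8
u_3(Y vs B,Q) = 7
u_3(Z vs B,Q) = 5
u_3(W vs B,Q) = 8
u_3(V vs B,Q) = 6
max payoff 8 at {X,W}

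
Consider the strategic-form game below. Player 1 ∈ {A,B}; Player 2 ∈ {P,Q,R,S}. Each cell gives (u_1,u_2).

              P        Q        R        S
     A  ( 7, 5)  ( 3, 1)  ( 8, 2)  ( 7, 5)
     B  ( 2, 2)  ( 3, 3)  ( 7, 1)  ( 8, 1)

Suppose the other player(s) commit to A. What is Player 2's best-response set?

u_2(P vs A) = 5
u_2(Q vs A) = 1
u_2(R vs A) = 2
u_2(S vs A) = 5
max payoff 5 at {P,S}

argmax u_2 = {P,S}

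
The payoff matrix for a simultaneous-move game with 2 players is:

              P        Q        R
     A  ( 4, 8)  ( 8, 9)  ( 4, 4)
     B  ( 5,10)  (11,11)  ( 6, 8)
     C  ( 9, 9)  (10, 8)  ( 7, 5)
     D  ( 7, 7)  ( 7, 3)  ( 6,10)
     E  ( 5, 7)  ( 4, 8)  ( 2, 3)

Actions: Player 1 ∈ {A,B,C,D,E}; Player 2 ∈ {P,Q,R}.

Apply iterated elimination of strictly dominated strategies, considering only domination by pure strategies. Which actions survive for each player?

Remaining: P1:{B,C} P2:{P,Q}

P1 drop A (B beats it: P:5>4 Q:11>8 R:6>4)
P1 drop D (C beats it: P:9>7 Q:10>7 R:7>6)
P1 drop E (C beats it: P:9>5 Q:10>4 R:7>2)
P2 drop R (P beats it: B:10>8 C:9>5)
P1→{B,C} P2→{P,Q}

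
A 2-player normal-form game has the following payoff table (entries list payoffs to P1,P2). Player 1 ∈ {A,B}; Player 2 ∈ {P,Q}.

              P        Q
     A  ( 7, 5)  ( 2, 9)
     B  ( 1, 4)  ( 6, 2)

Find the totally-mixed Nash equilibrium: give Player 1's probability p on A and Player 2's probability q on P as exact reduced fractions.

P1 indiff ⇒ q·7+(1-q)·2 = q·1+(1-q)·6 ⇒ q(6) = (1-q)(4) ⇒ q = 2/5
P2 indiff ⇒ p·5+(1-p)·4 = p·9+(1-p)·2 ⇒ p(-4) = (1-p)(-2) ⇒ p = 1/3

p=1/3, q=2/5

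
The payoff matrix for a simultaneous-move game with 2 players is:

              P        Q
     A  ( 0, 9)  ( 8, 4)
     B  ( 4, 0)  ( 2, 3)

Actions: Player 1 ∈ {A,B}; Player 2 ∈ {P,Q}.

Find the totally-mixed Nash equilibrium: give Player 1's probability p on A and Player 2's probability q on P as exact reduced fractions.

p=3/8, q=3/5

P1 indiff ⇒ q·0+(1-q)·8 = q·4+(1-q)·2 ⇒ q(-4) = (1-q)(-6) ⇒ q = 3/5
P2 indiff ⇒ p·9+(1-p)·0 = p·4+(1-p)·3 ⇒ p(5) = (1-p)(3) ⇒ p = 3/8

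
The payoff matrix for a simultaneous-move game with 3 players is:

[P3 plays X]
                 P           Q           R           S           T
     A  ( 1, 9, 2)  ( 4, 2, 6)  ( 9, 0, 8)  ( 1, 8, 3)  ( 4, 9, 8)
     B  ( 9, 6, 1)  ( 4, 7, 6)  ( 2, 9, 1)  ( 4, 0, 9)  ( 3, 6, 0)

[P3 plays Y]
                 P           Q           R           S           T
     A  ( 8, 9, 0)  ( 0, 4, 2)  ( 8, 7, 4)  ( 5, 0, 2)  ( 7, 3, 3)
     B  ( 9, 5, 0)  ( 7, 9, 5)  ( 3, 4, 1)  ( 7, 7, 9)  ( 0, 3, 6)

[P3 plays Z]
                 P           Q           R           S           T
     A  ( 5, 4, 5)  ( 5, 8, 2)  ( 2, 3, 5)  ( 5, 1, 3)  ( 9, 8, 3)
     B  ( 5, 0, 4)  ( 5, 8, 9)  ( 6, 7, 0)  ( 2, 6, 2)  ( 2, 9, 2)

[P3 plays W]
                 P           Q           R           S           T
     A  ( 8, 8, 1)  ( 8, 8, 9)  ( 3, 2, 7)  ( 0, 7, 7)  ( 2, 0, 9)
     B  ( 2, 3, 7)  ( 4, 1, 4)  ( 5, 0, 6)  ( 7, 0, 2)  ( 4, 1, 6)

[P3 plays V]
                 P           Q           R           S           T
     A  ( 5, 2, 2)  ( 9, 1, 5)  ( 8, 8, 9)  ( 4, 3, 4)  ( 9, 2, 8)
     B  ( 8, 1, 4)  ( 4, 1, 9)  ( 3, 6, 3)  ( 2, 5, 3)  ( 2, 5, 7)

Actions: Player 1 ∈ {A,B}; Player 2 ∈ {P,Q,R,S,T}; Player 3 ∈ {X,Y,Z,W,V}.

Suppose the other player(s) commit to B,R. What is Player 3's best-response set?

BR_3 = {W}

u_3(X vs B,R) = 1
u_3(Y vs B,R) = 1
u_3(Z vs B,R) = 0
u_3(W vs B,R) = 6
u_3(V vs B,R) = 3
max payoff 6 at {W}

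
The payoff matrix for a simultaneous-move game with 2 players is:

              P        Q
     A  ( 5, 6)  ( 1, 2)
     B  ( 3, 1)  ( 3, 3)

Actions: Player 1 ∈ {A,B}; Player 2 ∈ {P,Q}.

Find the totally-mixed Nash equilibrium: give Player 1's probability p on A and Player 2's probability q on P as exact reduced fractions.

(p,q) = (1/3, 1/2)

P1 indiff ⇒ q·5+(1-q)·1 = q·3+(1-q)·3 ⇒ q(2) = (1-q)(2) ⇒ q = 1/2
P2 indiff ⇒ p·6+(1-p)·1 = p·2+(1-p)·3 ⇒ p(4) = (1-p)(2) ⇒ p = 1/3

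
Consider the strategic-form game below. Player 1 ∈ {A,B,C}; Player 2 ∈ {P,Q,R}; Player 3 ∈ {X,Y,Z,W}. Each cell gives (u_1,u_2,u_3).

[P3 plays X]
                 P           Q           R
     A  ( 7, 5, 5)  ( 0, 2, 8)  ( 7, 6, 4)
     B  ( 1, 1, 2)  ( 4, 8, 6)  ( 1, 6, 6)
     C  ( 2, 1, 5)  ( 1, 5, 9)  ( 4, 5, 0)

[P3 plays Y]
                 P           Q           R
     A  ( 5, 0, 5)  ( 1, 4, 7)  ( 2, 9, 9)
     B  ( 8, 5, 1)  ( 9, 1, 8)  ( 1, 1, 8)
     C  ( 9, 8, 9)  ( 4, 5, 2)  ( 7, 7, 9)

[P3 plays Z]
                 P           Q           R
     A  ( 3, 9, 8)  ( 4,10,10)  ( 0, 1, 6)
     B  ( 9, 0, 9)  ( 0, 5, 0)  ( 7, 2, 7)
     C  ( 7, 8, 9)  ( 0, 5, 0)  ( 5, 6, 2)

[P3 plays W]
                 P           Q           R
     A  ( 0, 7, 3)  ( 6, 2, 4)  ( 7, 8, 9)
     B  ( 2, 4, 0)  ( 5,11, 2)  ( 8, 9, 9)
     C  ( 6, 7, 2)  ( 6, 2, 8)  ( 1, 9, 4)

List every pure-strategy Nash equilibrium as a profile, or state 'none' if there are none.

Nash profiles: (A,Q,Z), (C,P,Y)

(A,P,X): not NE [P2→R gives 6>5; P3→Z gives 8>5]
(A,P,Y): not NE [P1→C gives 9>5; P2→R gives 9>0; P3→Z gives 8>5]
(A,P,Z): not NE [P1→B gives 9>3; P2→Q gives 10>9]
(A,P,W): not NE [P1→C gives 6>0; P2→R gives 8>7; P3→Z gives 8>3]
(A,Q,X): not NE [P1→B gives 4>0; P2→R gives 6>2; P3→Z gives 10>8]
(A,Q,Y): not NE [P1→B gives 9>1; P2→R gives 9>4; P3→Z gives 10>7]
(A,Q,Z): NE
(A,Q,W): not NE [P2→R gives 8>2; P3→Z gives 10>4]
(A,R,X): not NE [P3→W gives 9>4]
(A,R,Y): not NE [P1→C gives 7>2]
(A,R,Z): not NE [P1→B gives 7>0; P2→Q gives 10>1; P3→W gives 9>6]
(A,R,W): not NE [P1→B gives 8>7]
(B,P,X): not NE [P1→A gives 7>1; P2→Q gives 8>1; P3→Z gives 9>2]
(B,P,Y): not NE [P1→C gives 9>8; P3→Z gives 9>1]
(B,P,Z): not NE [P2→Q gives 5>0]
(B,P,W): not NE [P1→C gives 6>2; P2→Q gives 11>4; P3→Z gives 9>0]
(B,Q,X): not NE [P3→Y gives 8>6]
(B,Q,Y): not NE [P2→P gives 5>1]
(B,Q,Z): not NE [P1→A gives 4>0; P3→Y gives 8>0]
(B,Q,W): not NE [P1→C gives 6>5; P3→Y gives 8>2]
(B,R,X): not NE [P1→A gives 7>1; P2→Q gives 8>6; P3→W gives 9>6]
(B,R,Y): not NE [P1→C gives 7>1; P2→P gives 5>1; P3→W gives 9>8]
(B,R,Z): not NE [P2→Q gives 5>2; P3→W gives 9>7]
(B,R,W): not NE [P2→Q gives 11>9]
(C,P,X): not NE [P1→A gives 7>2; P2→R gives 5>1; P3→Z gives 9>5]
(C,P,Y): NE
(C,P,Z): not NE [P1→B gives 9>7]
(C,P,W): not NE [P2→R gives 9>7; P3→Z gives 9>2]
(C,Q,X): not NE [P1→B gives 4>1]
(C,Q,Y): not NE [P1→B gives 9>4; P2→P gives 8>5; P3→X gives 9>2]
(C,Q,Z): not NE [P1→A gives 4>0; P2→P gives 8>5; P3→X gives 9>0]
(C,Q,W): not NE [P2→R gives 9>2; P3→X gives 9>8]
(C,R,X): not NE [P1→A gives 7>4; P3→Y gives 9>0]
(C,R,Y): not NE [P2→P gives 8>7]
(C,R,Z): not NE [P1→B gives 7>5; P2→P gives 8>6; P3→Y gives 9>2]
(C,R,W): not NE [P1→B gives 8>1; P3→Y gives 9>4]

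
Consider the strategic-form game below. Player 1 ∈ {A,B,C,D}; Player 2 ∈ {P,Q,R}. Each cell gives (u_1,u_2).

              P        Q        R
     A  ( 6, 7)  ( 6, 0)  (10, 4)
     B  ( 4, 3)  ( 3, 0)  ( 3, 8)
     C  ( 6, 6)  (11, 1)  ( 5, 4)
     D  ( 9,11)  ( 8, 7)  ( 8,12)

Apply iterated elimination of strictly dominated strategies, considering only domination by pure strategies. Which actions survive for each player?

IESDS → P1:{A,D} P2:{P,R}

P1 drop B (A beats it: P:6>4 Q:6>3 R:10>3)
P2 drop Q (P beats it: A:7>0 C:6>1 D:11>7)
P1 drop C (D beats it: P:9>6 R:8>5)
P1→{A,D} P2→{P,R}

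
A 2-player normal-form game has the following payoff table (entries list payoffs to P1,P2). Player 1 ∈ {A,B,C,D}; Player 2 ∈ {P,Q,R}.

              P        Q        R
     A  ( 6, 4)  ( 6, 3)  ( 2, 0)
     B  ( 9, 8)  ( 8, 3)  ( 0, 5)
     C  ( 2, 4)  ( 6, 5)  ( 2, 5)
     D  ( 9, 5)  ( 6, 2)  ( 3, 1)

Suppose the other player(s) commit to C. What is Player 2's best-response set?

BR_2 = {Q,R}

u_2(P vs C) = 4
u_2(Q vs C) = 5
u_2(R vs C) = 5
max payoff 5 at {Q,R}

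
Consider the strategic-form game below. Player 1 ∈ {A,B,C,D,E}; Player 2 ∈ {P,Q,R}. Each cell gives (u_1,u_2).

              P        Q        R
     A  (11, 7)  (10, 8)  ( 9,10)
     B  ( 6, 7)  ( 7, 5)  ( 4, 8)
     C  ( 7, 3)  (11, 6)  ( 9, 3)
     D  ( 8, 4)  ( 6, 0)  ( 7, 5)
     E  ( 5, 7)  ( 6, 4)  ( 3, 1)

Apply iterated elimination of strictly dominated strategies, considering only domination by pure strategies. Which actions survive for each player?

P1 drop B (A beats it: P:11>6 Q:10>7 R:9>4)
P1 drop D (A beats it: P:11>8 Q:10>6 R:9>7)
P1 drop E (A beats it: P:11>5 Q:10>6 R:9>3)
P2 drop P (Q beats it: A:8>7 C:6>3)
P1→{A,C} P2→{Q,R}

Remaining: P1:{A,C} P2:{Q,R}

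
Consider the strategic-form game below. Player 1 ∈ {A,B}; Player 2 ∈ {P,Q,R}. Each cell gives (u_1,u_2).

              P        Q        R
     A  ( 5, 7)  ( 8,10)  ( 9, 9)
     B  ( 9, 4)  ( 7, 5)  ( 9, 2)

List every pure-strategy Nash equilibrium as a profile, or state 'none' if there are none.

(A,P): not NE [P1→B gives 9>5; P2→Q gives 10>7]
(A,Q): NE
(A,R): not NE [P2→Q gives 10>9]
(B,P): not NE [P2→Q gives 5>4]
(B,Q): not NE [P1→A gives 8>7]
(B,R): not NE [P2→Q gives 5>2]

Nash profiles: (A,Q)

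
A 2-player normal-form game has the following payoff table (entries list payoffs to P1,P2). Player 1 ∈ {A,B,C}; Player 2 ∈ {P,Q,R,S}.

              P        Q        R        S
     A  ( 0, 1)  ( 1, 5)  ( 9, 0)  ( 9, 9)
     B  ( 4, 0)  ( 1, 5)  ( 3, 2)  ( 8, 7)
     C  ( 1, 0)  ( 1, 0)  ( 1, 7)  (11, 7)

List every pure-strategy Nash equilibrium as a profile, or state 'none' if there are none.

PSNE = {(C,S)}

(A,P): not NE [P1→B gives 4>0; P2→S gives 9>1]
(A,Q): not NE [P2→S gives 9>5]
(A,R): not NE [P2→S gives 9>0]
(A,S): not NE [P1→C gives 11>9]
(B,P): not NE [P2→S gives 7>0]
(B,Q): not NE [P2→S gives 7>5]
(B,R): not NE [P1→A gives 9>3; P2→S gives 7>2]
(B,S): not NE [P1→C gives 11>8]
(C,P): not NE [P1→B gives 4>1; P2→S gives 7>0]
(C,Q): not NE [P2→S gives 7>0]
(C,R): not NE [P1→A gives 9>1]
(C,S): NE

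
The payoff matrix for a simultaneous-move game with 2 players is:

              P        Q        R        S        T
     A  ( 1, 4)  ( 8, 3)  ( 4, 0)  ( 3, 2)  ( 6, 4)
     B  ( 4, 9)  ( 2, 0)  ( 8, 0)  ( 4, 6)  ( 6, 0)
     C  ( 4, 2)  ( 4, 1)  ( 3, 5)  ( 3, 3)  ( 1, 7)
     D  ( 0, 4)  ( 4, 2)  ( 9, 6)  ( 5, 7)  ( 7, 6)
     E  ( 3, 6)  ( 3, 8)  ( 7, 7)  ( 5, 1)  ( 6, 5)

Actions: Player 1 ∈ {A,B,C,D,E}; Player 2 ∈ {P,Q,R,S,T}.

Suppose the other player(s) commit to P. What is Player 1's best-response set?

P1 best: {B,C}

u_1(A vs P) = 1
u_1(B vs P) = 4
u_1(C vs P) = 4
u_1(D vs P) = 0
u_1(E vs P) = 3
max payoff 4 at {B,C}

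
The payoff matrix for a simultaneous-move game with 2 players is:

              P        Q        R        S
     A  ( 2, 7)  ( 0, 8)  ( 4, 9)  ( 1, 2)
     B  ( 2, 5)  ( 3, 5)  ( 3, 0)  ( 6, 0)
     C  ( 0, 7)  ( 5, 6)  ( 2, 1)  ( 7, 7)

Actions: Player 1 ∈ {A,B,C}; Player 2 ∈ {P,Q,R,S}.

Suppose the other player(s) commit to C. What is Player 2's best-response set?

u_2(P vs C) = 7
u_2(Q vs C) = 6
u_2(R vs C) = 1
u_2(S vs C) = 7
max payoff 7 at {P,S}

argmax u_2 = {P,S}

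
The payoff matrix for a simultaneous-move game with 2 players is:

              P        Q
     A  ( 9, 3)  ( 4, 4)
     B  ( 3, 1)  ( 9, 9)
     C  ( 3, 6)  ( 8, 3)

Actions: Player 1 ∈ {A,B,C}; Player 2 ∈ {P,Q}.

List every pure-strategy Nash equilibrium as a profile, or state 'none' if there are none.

(A,P): not NE [P2→Q gives 4>3]
(A,Q): not NE [P1→B gives 9>4]
(B,P): not NE [P1→A gives 9>3; P2→Q gives 9>1]
(B,Q): NE
(C,P): not NE [P1→A gives 9>3]
(C,Q): not NE [P1→B gives 9>8; P2→P gives 6>3]

NE set: (B,Q)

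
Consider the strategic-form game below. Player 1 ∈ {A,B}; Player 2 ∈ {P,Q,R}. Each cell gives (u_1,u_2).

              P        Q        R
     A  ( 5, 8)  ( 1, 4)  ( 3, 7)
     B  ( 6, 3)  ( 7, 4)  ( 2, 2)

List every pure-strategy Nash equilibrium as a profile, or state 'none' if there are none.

Nash profiles: (B,Q)

(A,P): not NE [P1→B gives 6>5]
(A,Q): not NE [P1→B gives 7>1; P2→P gives 8>4]
(A,R): not NE [P2→P gives 8>7]
(B,P): not NE [P2→Q gives 4>3]
(B,Q): NE
(B,R): not NE [P1→A gives 3>2; P2→Q gives 4>2]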